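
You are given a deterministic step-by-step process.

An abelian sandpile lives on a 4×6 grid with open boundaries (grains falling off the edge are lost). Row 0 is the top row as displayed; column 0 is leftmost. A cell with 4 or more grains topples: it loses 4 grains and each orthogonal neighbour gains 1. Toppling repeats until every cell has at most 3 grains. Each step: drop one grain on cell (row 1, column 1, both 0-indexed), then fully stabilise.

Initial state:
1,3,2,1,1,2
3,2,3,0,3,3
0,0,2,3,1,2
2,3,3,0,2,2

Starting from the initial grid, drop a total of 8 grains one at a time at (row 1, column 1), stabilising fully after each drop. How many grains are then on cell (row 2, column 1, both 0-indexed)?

3

t=0: 1,3,2,1,1,2
3,2,3,0,3,3
0,0,2,3,1,2
2,3,3,0,2,2
t=1: 1,3,2,1,1,2
3,3,3,0,3,3
0,0,2,3,1,2
2,3,3,0,2,2
t=2: 3,1,0,2,1,2
0,3,1,1,3,3
1,1,3,3,1,2
2,3,3,0,2,2
t=3: 3,2,0,2,1,2
1,0,2,1,3,3
1,2,3,3,1,2
2,3,3,0,2,2
t=4: 3,2,0,2,1,2
1,1,2,1,3,3
1,2,3,3,1,2
2,3,3,0,2,2
t=5: 3,2,0,2,1,2
1,2,2,1,3,3
1,2,3,3,1,2
2,3,3,0,2,2
t=6: 3,2,0,2,1,2
1,3,2,1,3,3
1,2,3,3,1,2
2,3,3,0,2,2
t=7: 3,3,0,2,1,2
2,0,3,1,3,3
1,3,3,3,1,2
2,3,3,0,2,2
t=8: 3,3,0,2,1,2
2,1,3,1,3,3
1,3,3,3,1,2
2,3,3,0,2,2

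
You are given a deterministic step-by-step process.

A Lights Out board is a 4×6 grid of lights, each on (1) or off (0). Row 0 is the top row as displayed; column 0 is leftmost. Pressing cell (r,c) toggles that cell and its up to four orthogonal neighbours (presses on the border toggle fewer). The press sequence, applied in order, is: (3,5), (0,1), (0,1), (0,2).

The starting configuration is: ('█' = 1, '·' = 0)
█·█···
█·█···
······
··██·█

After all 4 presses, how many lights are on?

8

t=0: █·█···
█·█···
······
··██·█
t=1: █·█···
█·█···
·····█
··███·
t=2: ·█····
███···
·····█
··███·
t=3: █·█···
█·█···
·····█
··███·
t=4: ██·█··
█·····
·····█
··███·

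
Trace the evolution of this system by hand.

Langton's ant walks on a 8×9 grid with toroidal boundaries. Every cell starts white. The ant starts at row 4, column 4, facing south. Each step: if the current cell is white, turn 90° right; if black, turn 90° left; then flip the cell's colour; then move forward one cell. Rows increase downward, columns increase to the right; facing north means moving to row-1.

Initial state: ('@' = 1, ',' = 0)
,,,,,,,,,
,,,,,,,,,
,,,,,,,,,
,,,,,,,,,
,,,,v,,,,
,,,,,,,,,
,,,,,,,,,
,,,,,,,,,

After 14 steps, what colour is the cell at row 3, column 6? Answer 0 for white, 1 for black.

1

step 0: ,,,,,,,,,
,,,,,,,,,
,,,,,,,,,
,,,,,,,,,
,,,,v,,,,
,,,,,,,,,
,,,,,,,,,
,,,,,,,,,
step 1: ,,,,,,,,,
,,,,,,,,,
,,,,,,,,,
,,,,,,,,,
,,,<@,,,,
,,,,,,,,,
,,,,,,,,,
,,,,,,,,,
step 2: ,,,,,,,,,
,,,,,,,,,
,,,,,,,,,
,,,^,,,,,
,,,@@,,,,
,,,,,,,,,
,,,,,,,,,
,,,,,,,,,
step 3: ,,,,,,,,,
,,,,,,,,,
,,,,,,,,,
,,,@>,,,,
,,,@@,,,,
,,,,,,,,,
,,,,,,,,,
,,,,,,,,,
step 4: ,,,,,,,,,
,,,,,,,,,
,,,,,,,,,
,,,@@,,,,
,,,@v,,,,
,,,,,,,,,
,,,,,,,,,
,,,,,,,,,
step 5: ,,,,,,,,,
,,,,,,,,,
,,,,,,,,,
,,,@@,,,,
,,,@,>,,,
,,,,,,,,,
,,,,,,,,,
,,,,,,,,,
step 6: ,,,,,,,,,
,,,,,,,,,
,,,,,,,,,
,,,@@,,,,
,,,@,@,,,
,,,,,v,,,
,,,,,,,,,
,,,,,,,,,
step 7: ,,,,,,,,,
,,,,,,,,,
,,,,,,,,,
,,,@@,,,,
,,,@,@,,,
,,,,<@,,,
,,,,,,,,,
,,,,,,,,,
step 8: ,,,,,,,,,
,,,,,,,,,
,,,,,,,,,
,,,@@,,,,
,,,@^@,,,
,,,,@@,,,
,,,,,,,,,
,,,,,,,,,
step 9: ,,,,,,,,,
,,,,,,,,,
,,,,,,,,,
,,,@@,,,,
,,,@@>,,,
,,,,@@,,,
,,,,,,,,,
,,,,,,,,,
step 10: ,,,,,,,,,
,,,,,,,,,
,,,,,,,,,
,,,@@^,,,
,,,@@,,,,
,,,,@@,,,
,,,,,,,,,
,,,,,,,,,
step 11: ,,,,,,,,,
,,,,,,,,,
,,,,,,,,,
,,,@@@>,,
,,,@@,,,,
,,,,@@,,,
,,,,,,,,,
,,,,,,,,,
step 12: ,,,,,,,,,
,,,,,,,,,
,,,,,,,,,
,,,@@@@,,
,,,@@,v,,
,,,,@@,,,
,,,,,,,,,
,,,,,,,,,
step 13: ,,,,,,,,,
,,,,,,,,,
,,,,,,,,,
,,,@@@@,,
,,,@@<@,,
,,,,@@,,,
,,,,,,,,,
,,,,,,,,,
step 14: ,,,,,,,,,
,,,,,,,,,
,,,,,,,,,
,,,@@^@,,
,,,@@@@,,
,,,,@@,,,
,,,,,,,,,
,,,,,,,,,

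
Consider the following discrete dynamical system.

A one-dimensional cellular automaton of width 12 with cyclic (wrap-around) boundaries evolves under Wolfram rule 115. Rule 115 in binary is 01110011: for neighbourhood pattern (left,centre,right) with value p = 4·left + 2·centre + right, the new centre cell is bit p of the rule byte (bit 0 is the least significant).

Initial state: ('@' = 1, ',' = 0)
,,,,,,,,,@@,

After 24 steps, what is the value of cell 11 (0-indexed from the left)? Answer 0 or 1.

0

[0] ,,,,,,,,,@@,
[1] @@@@@@@@@,@@
[2] ,,,,,,,,@@,,
[3] @@@@@@@@,@@@
[4] ,,,,,,,@@,,,
[5] @@@@@@@,@@@@
[6] ,,,,,,@@,,,,
[7] @@@@@@,@@@@@
[8] ,,,,,@@,,,,,
[9] @@@@@,@@@@@@
[10] ,,,,@@,,,,,,
[11] @@@@,@@@@@@@
[12] ,,,@@,,,,,,,
[13] @@@,@@@@@@@@
[14] ,,@@,,,,,,,,
[15] @@,@@@@@@@@@
[16] ,@@,,,,,,,,,
[17] @,@@@@@@@@@@
[18] @@,,,,,,,,,,
[19] ,@@@@@@@@@@@
[20] @,,,,,,,,,,@
[21] @@@@@@@@@@@,
[22] ,,,,,,,,,,@@
[23] @@@@@@@@@@,@
[24] ,,,,,,,,,@@,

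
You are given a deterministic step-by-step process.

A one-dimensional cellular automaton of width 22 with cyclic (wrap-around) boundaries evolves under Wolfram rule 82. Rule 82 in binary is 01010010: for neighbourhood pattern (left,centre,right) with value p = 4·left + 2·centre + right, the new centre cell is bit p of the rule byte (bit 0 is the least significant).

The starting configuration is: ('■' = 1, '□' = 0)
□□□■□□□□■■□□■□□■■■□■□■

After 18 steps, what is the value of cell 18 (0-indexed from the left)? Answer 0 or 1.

k=0  □□□■□□□□■■□□■□□■■■□■□■
k=1  ■□■□■□□■□■■■□■■□□■□□□□
k=2  □□□□□■■□□□□■□□■■■□■□□■
k=3  ■□□□■□■■□□■□■■□□■□□■■□
k=4  □■□■□□□■■■□□□■■■□■■□■□
k=5  ■□□□■□■□□■■□■□□■□□■□□■
k=6  ■■□■□□□■■□■□□■■□■■□■■□
k=7  □■□□■□■□■□□■■□■□□■□□■□
k=8  ■□■■□□□□□■■□■□□■■□■■□■
k=9  ■□□■■□□□■□■□□■■□■□□■□□
k=10  □■■□■■□■□□□■■□■□□■■□■■
k=11  □□■□□■□□■□■□■□□■■□■□□■
k=12  ■■□■■□■■□□□□□■■□■□□■■□
k=13  □■□□■□□■■□□□■□■□□■■□■□
k=14  ■□■■□■■□■■□■□□□■■□■□□■
k=15  ■□□■□□■□□■□□■□■□■□□■■□
k=16  □■■□■■□■■□■■□□□□□■■□■□
k=17  ■□■□□■□□■□□■■□□□■□■□□■
k=18  ■□□■■□■■□■■□■■□■□□□■■□

0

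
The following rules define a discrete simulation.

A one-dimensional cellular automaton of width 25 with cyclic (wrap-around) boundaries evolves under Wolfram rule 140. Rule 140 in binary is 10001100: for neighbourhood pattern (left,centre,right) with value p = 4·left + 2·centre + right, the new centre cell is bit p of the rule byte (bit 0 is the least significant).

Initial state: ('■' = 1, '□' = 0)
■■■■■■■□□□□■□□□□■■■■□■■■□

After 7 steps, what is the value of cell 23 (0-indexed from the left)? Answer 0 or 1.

step 0: ■■■■■■■□□□□■□□□□■■■■□■■■□
step 1: ■■■■■■□□□□□■□□□□■■■□□■■□□
step 2: ■■■■■□□□□□□■□□□□■■□□□■□□□
step 3: ■■■■□□□□□□□■□□□□■□□□□■□□□
step 4: ■■■□□□□□□□□■□□□□■□□□□■□□□
step 5: ■■□□□□□□□□□■□□□□■□□□□■□□□
step 6: ■□□□□□□□□□□■□□□□■□□□□■□□□
step 7: ■□□□□□□□□□□■□□□□■□□□□■□□□

0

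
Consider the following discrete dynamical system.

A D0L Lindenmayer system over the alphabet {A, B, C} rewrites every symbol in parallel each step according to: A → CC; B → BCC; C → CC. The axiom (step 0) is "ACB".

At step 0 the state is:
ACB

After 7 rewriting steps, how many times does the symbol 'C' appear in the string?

0) ACB
1) CCCCBCC
2) CCCCCCCCBCCCCCC
3) CCCCCCCCCCCCCCCCBCCCCCCCCCCCCCC
4) CCCCCCCCCCCCCCCCCCCCCCCCCCCCCCCCBCCCCCCCCCCCCCCCCCCCCCCCCCCCCCC
5) CCCCCCCCCCCCCCCCCCCCCCCCCCCCCCCCCCCCCCCCCCCCCCCCCCCCCCCCCC…CCCCCCCCCCCCCCCCCCCCCCCCCCCCCCCCCCCCCCCCCCCCCCCCCCCCCCCCCC  (len 127)
6) CCCCCCCCCCCCCCCCCCCCCCCCCCCCCCCCCCCCCCCCCCCCCCCCCCCCCCCCCC…CCCCCCCCCCCCCCCCCCCCCCCCCCCCCCCCCCCCCCCCCCCCCCCCCCCCCCCCCC  (len 255)
7) CCCCCCCCCCCCCCCCCCCCCCCCCCCCCCCCCCCCCCCCCCCCCCCCCCCCCCCCCC…CCCCCCCCCCCCCCCCCCCCCCCCCCCCCCCCCCCCCCCCCCCCCCCCCCCCCCCCCC  (len 511)

510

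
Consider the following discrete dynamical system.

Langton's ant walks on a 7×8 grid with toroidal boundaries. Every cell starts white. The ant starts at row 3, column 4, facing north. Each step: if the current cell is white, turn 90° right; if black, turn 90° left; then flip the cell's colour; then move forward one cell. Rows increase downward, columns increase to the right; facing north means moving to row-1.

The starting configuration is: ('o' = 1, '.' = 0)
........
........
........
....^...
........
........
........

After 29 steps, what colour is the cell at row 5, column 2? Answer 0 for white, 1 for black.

1

gen 0: ........
........
........
....^...
........
........
........
gen 1: ........
........
........
....o>..
........
........
........
gen 2: ........
........
........
....oo..
.....v..
........
........
gen 3: ........
........
........
....oo..
....<o..
........
........
gen 4: ........
........
........
....^o..
....oo..
........
........
gen 5: ........
........
........
...<.o..
....oo..
........
........
gen 6: ........
........
...^....
...o.o..
....oo..
........
........
gen 7: ........
........
...o>...
...o.o..
....oo..
........
........
gen 8: ........
........
...oo...
...ovo..
....oo..
........
........
gen 9: ........
........
...oo...
...<oo..
....oo..
........
........
gen 10: ........
........
...oo...
....oo..
...voo..
........
........
gen 11: ........
........
...oo...
....oo..
..<ooo..
........
........
gen 12: ........
........
...oo...
..^.oo..
..oooo..
........
........
gen 13: ........
........
...oo...
..o>oo..
..oooo..
........
........
gen 14: ........
........
...oo...
..oooo..
..ovoo..
........
........
gen 15: ........
........
...oo...
..oooo..
..o.>o..
........
........
gen 16: ........
........
...oo...
..oo^o..
..o..o..
........
........
gen 17: ........
........
...oo...
..o<.o..
..o..o..
........
........
gen 18: ........
........
...oo...
..o..o..
..ov.o..
........
........
gen 19: ........
........
...oo...
..o..o..
..<o.o..
........
........
gen 20: ........
........
...oo...
..o..o..
...o.o..
..v.....
........
gen 21: ........
........
...oo...
..o..o..
...o.o..
.<o.....
........
gen 22: ........
........
...oo...
..o..o..
.^.o.o..
.oo.....
........
gen 23: ........
........
...oo...
..o..o..
.o>o.o..
.oo.....
........
gen 24: ........
........
...oo...
..o..o..
.ooo.o..
.ov.....
........
gen 25: ........
........
...oo...
..o..o..
.ooo.o..
.o.>....
........
gen 26: ........
........
...oo...
..o..o..
.ooo.o..
.o.o....
...v....
gen 27: ........
........
...oo...
..o..o..
.ooo.o..
.o.o....
..<o....
gen 28: ........
........
...oo...
..o..o..
.ooo.o..
.o^o....
..oo....
gen 29: ........
........
...oo...
..o..o..
.ooo.o..
.oo>....
..oo....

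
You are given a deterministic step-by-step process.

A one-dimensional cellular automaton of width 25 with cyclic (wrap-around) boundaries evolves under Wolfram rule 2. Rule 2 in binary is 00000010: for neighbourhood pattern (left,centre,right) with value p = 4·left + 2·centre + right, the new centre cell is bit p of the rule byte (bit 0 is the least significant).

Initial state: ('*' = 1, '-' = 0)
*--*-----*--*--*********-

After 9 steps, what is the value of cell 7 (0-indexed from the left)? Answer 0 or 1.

k=0  *--*-----*--*--*********-
k=1  --*-----*--*--*----------
k=2  -*-----*--*--*-----------
k=3  *-----*--*--*------------
k=4  -----*--*--*------------*
k=5  ----*--*--*------------*-
k=6  ---*--*--*------------*--
k=7  --*--*--*------------*---
k=8  -*--*--*------------*----
k=9  *--*--*------------*-----

0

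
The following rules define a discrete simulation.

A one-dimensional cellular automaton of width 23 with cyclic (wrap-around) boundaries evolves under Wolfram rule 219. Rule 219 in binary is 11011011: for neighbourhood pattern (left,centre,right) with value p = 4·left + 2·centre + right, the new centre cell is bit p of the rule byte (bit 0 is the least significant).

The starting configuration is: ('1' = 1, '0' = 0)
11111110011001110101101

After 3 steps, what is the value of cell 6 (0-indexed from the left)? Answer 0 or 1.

1

0) 11111110011001110101101
1) 11111111111111110001101
2) 11111111111111111111101
3) 11111111111111111111101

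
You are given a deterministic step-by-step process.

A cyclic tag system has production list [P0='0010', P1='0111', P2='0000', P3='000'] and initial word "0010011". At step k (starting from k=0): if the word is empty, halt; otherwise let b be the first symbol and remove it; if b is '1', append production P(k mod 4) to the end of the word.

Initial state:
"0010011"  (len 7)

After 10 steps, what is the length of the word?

0) "0010011"  (len 7)
1) "010011"  (len 6)
2) "10011"  (len 5)
3) "00110000"  (len 8)
4) "0110000"  (len 7)
5) "110000"  (len 6)
6) "100000111"  (len 9)
7) "000001110000"  (len 12)
8) "00001110000"  (len 11)
9) "0001110000"  (len 10)
10) "001110000"  (len 9)

9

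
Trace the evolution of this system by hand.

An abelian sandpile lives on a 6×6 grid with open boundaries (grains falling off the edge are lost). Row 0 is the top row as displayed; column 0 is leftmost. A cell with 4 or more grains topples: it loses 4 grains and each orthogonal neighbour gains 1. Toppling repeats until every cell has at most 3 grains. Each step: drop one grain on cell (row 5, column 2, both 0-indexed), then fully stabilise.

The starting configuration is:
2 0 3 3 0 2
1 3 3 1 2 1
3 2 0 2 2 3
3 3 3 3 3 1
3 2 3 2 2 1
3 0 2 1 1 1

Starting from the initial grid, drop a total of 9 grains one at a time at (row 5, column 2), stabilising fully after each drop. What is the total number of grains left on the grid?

67

k=0  2 0 3 3 0 2
1 3 3 1 2 1
3 2 0 2 2 3
3 3 3 3 3 1
3 2 3 2 2 1
3 0 2 1 1 1
k=1  2 0 3 3 0 2
1 3 3 1 2 1
3 2 0 2 2 3
3 3 3 3 3 1
3 2 3 2 2 1
3 0 3 1 1 1
k=2  2 2 1 0 1 2
3 1 1 3 2 1
1 1 3 3 3 3
2 3 2 2 1 2
2 1 3 1 0 2
0 3 1 3 2 1
k=3  2 2 1 0 1 2
3 1 1 3 2 1
1 1 3 3 3 3
2 3 2 2 1 2
2 1 3 1 0 2
0 3 2 3 2 1
k=4  2 2 1 0 1 2
3 1 1 3 2 1
1 1 3 3 3 3
2 3 2 2 1 2
2 1 3 1 0 2
0 3 3 3 2 1
k=5  2 2 1 0 1 2
3 1 1 3 2 1
1 1 3 3 3 3
2 3 3 2 1 2
2 3 0 3 0 2
1 0 3 0 3 1
k=6  2 2 1 0 1 2
3 1 1 3 2 1
1 1 3 3 3 3
2 3 3 2 1 2
2 3 1 3 0 2
1 1 0 1 3 1
k=7  2 2 1 0 1 2
3 1 1 3 2 1
1 1 3 3 3 3
2 3 3 2 1 2
2 3 1 3 0 2
1 1 1 1 3 1
k=8  2 2 1 0 1 2
3 1 1 3 2 1
1 1 3 3 3 3
2 3 3 2 1 2
2 3 1 3 0 2
1 1 2 1 3 1
k=9  2 2 1 0 1 2
3 1 1 3 2 1
1 1 3 3 3 3
2 3 3 2 1 2
2 3 1 3 0 2
1 1 3 1 3 1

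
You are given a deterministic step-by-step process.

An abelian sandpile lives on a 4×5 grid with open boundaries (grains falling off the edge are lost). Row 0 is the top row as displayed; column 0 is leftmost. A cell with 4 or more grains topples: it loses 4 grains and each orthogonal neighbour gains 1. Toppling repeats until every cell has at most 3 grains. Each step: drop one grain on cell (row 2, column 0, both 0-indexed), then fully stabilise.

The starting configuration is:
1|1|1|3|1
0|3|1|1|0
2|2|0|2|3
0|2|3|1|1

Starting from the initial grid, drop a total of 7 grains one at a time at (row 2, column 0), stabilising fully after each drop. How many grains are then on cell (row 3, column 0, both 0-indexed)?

2

0) 1|1|1|3|1
0|3|1|1|0
2|2|0|2|3
0|2|3|1|1
1) 1|1|1|3|1
0|3|1|1|0
3|2|0|2|3
0|2|3|1|1
2) 1|1|1|3|1
1|3|1|1|0
0|3|0|2|3
1|2|3|1|1
3) 1|1|1|3|1
1|3|1|1|0
1|3|0|2|3
1|2|3|1|1
4) 1|1|1|3|1
1|3|1|1|0
2|3|0|2|3
1|2|3|1|1
5) 1|1|1|3|1
1|3|1|1|0
3|3|0|2|3
1|2|3|1|1
6) 1|2|1|3|1
3|0|2|1|0
1|1|1|2|3
2|3|3|1|1
7) 1|2|1|3|1
3|0|2|1|0
2|1|1|2|3
2|3|3|1|1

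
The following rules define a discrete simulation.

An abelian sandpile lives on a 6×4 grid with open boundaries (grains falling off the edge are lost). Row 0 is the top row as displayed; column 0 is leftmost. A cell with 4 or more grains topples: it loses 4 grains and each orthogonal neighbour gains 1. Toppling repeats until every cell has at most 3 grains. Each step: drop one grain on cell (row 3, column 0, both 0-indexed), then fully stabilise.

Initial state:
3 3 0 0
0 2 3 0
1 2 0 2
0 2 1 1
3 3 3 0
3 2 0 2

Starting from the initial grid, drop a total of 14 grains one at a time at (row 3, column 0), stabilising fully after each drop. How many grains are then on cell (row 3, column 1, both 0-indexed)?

gen 0: 3 3 0 0
0 2 3 0
1 2 0 2
0 2 1 1
3 3 3 0
3 2 0 2
gen 1: 3 3 0 0
0 2 3 0
1 2 0 2
1 2 1 1
3 3 3 0
3 2 0 2
gen 2: 3 3 0 0
0 2 3 0
1 2 0 2
2 2 1 1
3 3 3 0
3 2 0 2
gen 3: 3 3 0 0
0 2 3 0
1 2 0 2
3 2 1 1
3 3 3 0
3 2 0 2
gen 4: 3 3 0 0
0 2 3 0
2 3 0 2
2 0 3 1
2 3 0 1
1 0 2 2
gen 5: 3 3 0 0
0 2 3 0
2 3 0 2
3 0 3 1
2 3 0 1
1 0 2 2
gen 6: 3 3 0 0
0 2 3 0
3 3 0 2
0 1 3 1
3 3 0 1
1 0 2 2
gen 7: 3 3 0 0
0 2 3 0
3 3 0 2
1 1 3 1
3 3 0 1
1 0 2 2
gen 8: 3 3 0 0
0 2 3 0
3 3 0 2
2 1 3 1
3 3 0 1
1 0 2 2
gen 9: 3 3 0 0
0 2 3 0
3 3 0 2
3 1 3 1
3 3 0 1
1 0 2 2
gen 10: 3 3 0 0
1 3 3 0
1 1 2 2
3 1 0 2
1 1 2 1
2 1 2 2
gen 11: 3 3 0 0
1 3 3 0
2 1 2 2
0 2 0 2
2 1 2 1
2 1 2 2
gen 12: 3 3 0 0
1 3 3 0
2 1 2 2
1 2 0 2
2 1 2 1
2 1 2 2
gen 13: 3 3 0 0
1 3 3 0
2 1 2 2
2 2 0 2
2 1 2 1
2 1 2 2
gen 14: 3 3 0 0
1 3 3 0
2 1 2 2
3 2 0 2
2 1 2 1
2 1 2 2

2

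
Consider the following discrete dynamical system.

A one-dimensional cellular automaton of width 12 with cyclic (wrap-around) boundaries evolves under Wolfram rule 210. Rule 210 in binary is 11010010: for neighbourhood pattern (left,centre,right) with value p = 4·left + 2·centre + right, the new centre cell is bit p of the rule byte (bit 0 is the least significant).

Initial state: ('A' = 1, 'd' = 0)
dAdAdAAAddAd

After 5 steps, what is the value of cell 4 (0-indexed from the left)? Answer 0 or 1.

0) dAdAdAAAddAd
1) AdddddAAAAdA
2) AAdddAdAAAdd
3) dAAdAdddAAAA
4) ddAddAdAdAAA
5) AAdAAdddddAA

1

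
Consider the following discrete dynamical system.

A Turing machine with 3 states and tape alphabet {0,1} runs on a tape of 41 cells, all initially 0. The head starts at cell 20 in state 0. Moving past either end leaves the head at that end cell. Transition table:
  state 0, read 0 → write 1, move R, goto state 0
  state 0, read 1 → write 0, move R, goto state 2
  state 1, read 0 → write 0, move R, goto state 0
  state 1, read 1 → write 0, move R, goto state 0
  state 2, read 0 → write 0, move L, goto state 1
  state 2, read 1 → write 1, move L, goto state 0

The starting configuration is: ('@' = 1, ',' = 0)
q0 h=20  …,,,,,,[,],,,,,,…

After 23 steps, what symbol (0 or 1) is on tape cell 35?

1

gen 0: q0 h=20  …,,,,,,[,],,,,,,…
gen 1: q0 h=21  …,,,,,@[,],,,,,,…
gen 2: q0 h=22  …,,,,@@[,],,,,,,…
gen 3: q0 h=23  …,,,@@@[,],,,,,,…
gen 4: q0 h=24  …,,@@@@[,],,,,,,…
gen 5: q0 h=25  …,@@@@@[,],,,,,,…
gen 6: q0 h=26  …@@@@@@[,],,,,,,…
gen 7: q0 h=27  …@@@@@@[,],,,,,,…
gen 8: q0 h=28  …@@@@@@[,],,,,,,…
gen 9: q0 h=29  …@@@@@@[,],,,,,,…
gen 10: q0 h=30  …@@@@@@[,],,,,,,…
gen 11: q0 h=31  …@@@@@@[,],,,,,,…
gen 12: q0 h=32  …@@@@@@[,],,,,,,…
gen 13: q0 h=33  …@@@@@@[,],,,,,,…
gen 14: q0 h=34  …@@@@@@[,],,,,,,|
gen 15: q0 h=35  …@@@@@@[,],,,,,|
gen 16: q0 h=36  …@@@@@@[,],,,,|
gen 17: q0 h=37  …@@@@@@[,],,,|
gen 18: q0 h=38  …@@@@@@[,],,|
gen 19: q0 h=39  …@@@@@@[,],|
gen 20: q0 h=40  …@@@@@@[,]|
gen 21: q0 h=40  …@@@@@@[@]|
gen 22: q2 h=40  …@@@@@@[,]|
gen 23: q1 h=39  …@@@@@@[@],|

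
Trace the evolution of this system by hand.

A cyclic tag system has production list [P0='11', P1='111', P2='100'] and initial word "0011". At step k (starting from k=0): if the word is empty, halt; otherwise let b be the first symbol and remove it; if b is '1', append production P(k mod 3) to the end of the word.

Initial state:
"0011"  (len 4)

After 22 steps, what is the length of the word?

0) "0011"  (len 4)
1) "011"  (len 3)
2) "11"  (len 2)
3) "1100"  (len 4)
4) "10011"  (len 5)
5) "0011111"  (len 7)
6) "011111"  (len 6)
7) "11111"  (len 5)
8) "1111111"  (len 7)
9) "111111100"  (len 9)
10) "1111110011"  (len 10)
11) "111110011111"  (len 12)
12) "11110011111100"  (len 14)
13) "111001111110011"  (len 15)
14) "11001111110011111"  (len 17)
15) "1001111110011111100"  (len 19)
16) "00111111001111110011"  (len 20)
17) "0111111001111110011"  (len 19)
18) "111111001111110011"  (len 18)
19) "1111100111111001111"  (len 19)
20) "111100111111001111111"  (len 21)
21) "11100111111001111111100"  (len 23)
22) "110011111100111111110011"  (len 24)

24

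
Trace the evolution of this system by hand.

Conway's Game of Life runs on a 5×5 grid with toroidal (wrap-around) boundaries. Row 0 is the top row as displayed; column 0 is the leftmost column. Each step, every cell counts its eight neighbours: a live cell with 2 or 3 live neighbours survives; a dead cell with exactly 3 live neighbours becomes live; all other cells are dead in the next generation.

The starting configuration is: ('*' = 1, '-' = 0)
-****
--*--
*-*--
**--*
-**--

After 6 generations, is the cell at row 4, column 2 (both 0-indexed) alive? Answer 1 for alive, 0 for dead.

step 0: -****
--*--
*-*--
**--*
-**--
step 1: *----
*---*
*-***
---**
-----
step 2: *---*
-----
-**--
*-*--
----*
step 3: *---*
**---
-**--
*-**-
-*-**
step 4: --**-
--*-*
---**
*----
-*---
step 5: -***-
--*-*
*--**
*---*
-**--
step 6: *----
-----
-*---
--*--
----*

0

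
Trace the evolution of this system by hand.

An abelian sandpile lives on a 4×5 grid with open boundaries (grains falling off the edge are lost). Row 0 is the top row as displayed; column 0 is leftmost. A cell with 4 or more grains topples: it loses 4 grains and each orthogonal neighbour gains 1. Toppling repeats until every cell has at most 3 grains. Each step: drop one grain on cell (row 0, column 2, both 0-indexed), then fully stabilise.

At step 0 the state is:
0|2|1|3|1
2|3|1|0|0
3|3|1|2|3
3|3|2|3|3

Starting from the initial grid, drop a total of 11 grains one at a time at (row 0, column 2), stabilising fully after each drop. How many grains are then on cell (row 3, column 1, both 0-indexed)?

1

gen 0: 0|2|1|3|1
2|3|1|0|0
3|3|1|2|3
3|3|2|3|3
gen 1: 0|2|2|3|1
2|3|1|0|0
3|3|1|2|3
3|3|2|3|3
gen 2: 0|2|3|3|1
2|3|1|0|0
3|3|1|2|3
3|3|2|3|3
gen 3: 0|3|1|0|2
2|3|2|1|0
3|3|1|2|3
3|3|2|3|3
gen 4: 0|3|2|0|2
2|3|2|1|0
3|3|1|2|3
3|3|2|3|3
gen 5: 0|3|3|0|2
2|3|2|1|0
3|3|1|2|3
3|3|2|3|3
gen 6: 2|1|2|1|2
0|3|0|2|0
2|2|3|2|3
1|1|3|3|3
gen 7: 2|1|3|1|2
0|3|0|2|0
2|2|3|2|3
1|1|3|3|3
gen 8: 2|2|0|2|2
0|3|1|2|0
2|2|3|2|3
1|1|3|3|3
gen 9: 2|2|1|2|2
0|3|1|2|0
2|2|3|2|3
1|1|3|3|3
gen 10: 2|2|2|2|2
0|3|1|2|0
2|2|3|2|3
1|1|3|3|3
gen 11: 2|2|3|2|2
0|3|1|2|0
2|2|3|2|3
1|1|3|3|3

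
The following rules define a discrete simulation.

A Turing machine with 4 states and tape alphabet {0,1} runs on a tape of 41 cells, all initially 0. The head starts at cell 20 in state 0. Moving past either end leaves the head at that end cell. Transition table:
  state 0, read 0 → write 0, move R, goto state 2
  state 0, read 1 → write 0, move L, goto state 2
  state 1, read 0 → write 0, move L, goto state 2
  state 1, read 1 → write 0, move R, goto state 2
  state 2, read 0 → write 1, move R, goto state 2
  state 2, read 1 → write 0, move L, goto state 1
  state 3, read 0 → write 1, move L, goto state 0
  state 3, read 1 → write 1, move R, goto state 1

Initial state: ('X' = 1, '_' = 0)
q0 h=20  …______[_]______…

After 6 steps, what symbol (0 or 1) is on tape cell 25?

1

k=0  q0 h=20  …______[_]______…
k=1  q2 h=21  …______[_]______…
k=2  q2 h=22  …_____X[_]______…
k=3  q2 h=23  …____XX[_]______…
k=4  q2 h=24  …___XXX[_]______…
k=5  q2 h=25  …__XXXX[_]______…
k=6  q2 h=26  …_XXXXX[_]______…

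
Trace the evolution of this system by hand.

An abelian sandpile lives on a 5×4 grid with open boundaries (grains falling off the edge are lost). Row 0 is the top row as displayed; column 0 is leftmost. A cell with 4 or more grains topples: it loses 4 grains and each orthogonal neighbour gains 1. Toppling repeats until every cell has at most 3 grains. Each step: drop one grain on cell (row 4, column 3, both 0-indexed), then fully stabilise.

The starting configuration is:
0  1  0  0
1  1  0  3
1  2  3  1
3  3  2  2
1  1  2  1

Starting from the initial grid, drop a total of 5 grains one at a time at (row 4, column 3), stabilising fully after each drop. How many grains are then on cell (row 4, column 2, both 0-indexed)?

t=0: 0  1  0  0
1  1  0  3
1  2  3  1
3  3  2  2
1  1  2  1
t=1: 0  1  0  0
1  1  0  3
1  2  3  1
3  3  2  2
1  1  2  2
t=2: 0  1  0  0
1  1  0  3
1  2  3  1
3  3  2  2
1  1  2  3
t=3: 0  1  0  0
1  1  0  3
1  2  3  1
3  3  2  3
1  1  3  0
t=4: 0  1  0  0
1  1  0  3
1  2  3  1
3  3  2  3
1  1  3  1
t=5: 0  1  0  0
1  1  0  3
1  2  3  1
3  3  2  3
1  1  3  2

3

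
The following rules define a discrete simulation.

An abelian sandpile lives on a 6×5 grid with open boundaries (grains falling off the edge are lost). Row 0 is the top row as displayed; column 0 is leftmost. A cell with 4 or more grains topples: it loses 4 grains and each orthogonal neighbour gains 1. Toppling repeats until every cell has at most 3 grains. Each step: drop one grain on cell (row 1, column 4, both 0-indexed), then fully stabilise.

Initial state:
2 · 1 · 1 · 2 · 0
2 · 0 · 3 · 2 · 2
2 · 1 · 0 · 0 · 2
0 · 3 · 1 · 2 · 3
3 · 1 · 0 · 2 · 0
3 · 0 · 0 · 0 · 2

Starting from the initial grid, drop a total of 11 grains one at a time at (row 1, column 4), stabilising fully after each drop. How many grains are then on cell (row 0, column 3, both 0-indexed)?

3

[0] 2 · 1 · 1 · 2 · 0
2 · 0 · 3 · 2 · 2
2 · 1 · 0 · 0 · 2
0 · 3 · 1 · 2 · 3
3 · 1 · 0 · 2 · 0
3 · 0 · 0 · 0 · 2
[1] 2 · 1 · 1 · 2 · 0
2 · 0 · 3 · 2 · 3
2 · 1 · 0 · 0 · 2
0 · 3 · 1 · 2 · 3
3 · 1 · 0 · 2 · 0
3 · 0 · 0 · 0 · 2
[2] 2 · 1 · 1 · 2 · 1
2 · 0 · 3 · 3 · 0
2 · 1 · 0 · 0 · 3
0 · 3 · 1 · 2 · 3
3 · 1 · 0 · 2 · 0
3 · 0 · 0 · 0 · 2
[3] 2 · 1 · 1 · 2 · 1
2 · 0 · 3 · 3 · 1
2 · 1 · 0 · 0 · 3
0 · 3 · 1 · 2 · 3
3 · 1 · 0 · 2 · 0
3 · 0 · 0 · 0 · 2
[4] 2 · 1 · 1 · 2 · 1
2 · 0 · 3 · 3 · 2
2 · 1 · 0 · 0 · 3
0 · 3 · 1 · 2 · 3
3 · 1 · 0 · 2 · 0
3 · 0 · 0 · 0 · 2
[5] 2 · 1 · 1 · 2 · 1
2 · 0 · 3 · 3 · 3
2 · 1 · 0 · 0 · 3
0 · 3 · 1 · 2 · 3
3 · 1 · 0 · 2 · 0
3 · 0 · 0 · 0 · 2
[6] 2 · 1 · 2 · 3 · 2
2 · 1 · 0 · 1 · 2
2 · 1 · 1 · 2 · 1
0 · 3 · 1 · 3 · 0
3 · 1 · 0 · 2 · 1
3 · 0 · 0 · 0 · 2
[7] 2 · 1 · 2 · 3 · 2
2 · 1 · 0 · 1 · 3
2 · 1 · 1 · 2 · 1
0 · 3 · 1 · 3 · 0
3 · 1 · 0 · 2 · 1
3 · 0 · 0 · 0 · 2
[8] 2 · 1 · 2 · 3 · 3
2 · 1 · 0 · 2 · 0
2 · 1 · 1 · 2 · 2
0 · 3 · 1 · 3 · 0
3 · 1 · 0 · 2 · 1
3 · 0 · 0 · 0 · 2
[9] 2 · 1 · 2 · 3 · 3
2 · 1 · 0 · 2 · 1
2 · 1 · 1 · 2 · 2
0 · 3 · 1 · 3 · 0
3 · 1 · 0 · 2 · 1
3 · 0 · 0 · 0 · 2
[10] 2 · 1 · 2 · 3 · 3
2 · 1 · 0 · 2 · 2
2 · 1 · 1 · 2 · 2
0 · 3 · 1 · 3 · 0
3 · 1 · 0 · 2 · 1
3 · 0 · 0 · 0 · 2
[11] 2 · 1 · 2 · 3 · 3
2 · 1 · 0 · 2 · 3
2 · 1 · 1 · 2 · 2
0 · 3 · 1 · 3 · 0
3 · 1 · 0 · 2 · 1
3 · 0 · 0 · 0 · 2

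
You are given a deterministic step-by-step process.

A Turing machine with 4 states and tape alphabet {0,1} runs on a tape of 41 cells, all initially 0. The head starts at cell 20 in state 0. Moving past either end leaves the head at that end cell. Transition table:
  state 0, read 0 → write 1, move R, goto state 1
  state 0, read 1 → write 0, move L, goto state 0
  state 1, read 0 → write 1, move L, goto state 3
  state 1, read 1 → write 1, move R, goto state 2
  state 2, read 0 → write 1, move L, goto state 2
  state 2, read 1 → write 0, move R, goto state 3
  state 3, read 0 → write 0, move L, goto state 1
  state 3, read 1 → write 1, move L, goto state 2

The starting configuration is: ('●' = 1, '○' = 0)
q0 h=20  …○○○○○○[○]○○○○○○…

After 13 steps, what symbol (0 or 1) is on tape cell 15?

1

step 0: q0 h=20  …○○○○○○[○]○○○○○○…
step 1: q1 h=21  …○○○○○●[○]○○○○○○…
step 2: q3 h=20  …○○○○○○[●]●○○○○○…
step 3: q2 h=19  …○○○○○○[○]●●○○○○…
step 4: q2 h=18  …○○○○○○[○]●●●○○○…
step 5: q2 h=17  …○○○○○○[○]●●●●○○…
step 6: q2 h=16  …○○○○○○[○]●●●●●○…
step 7: q2 h=15  …○○○○○○[○]●●●●●●…
step 8: q2 h=14  …○○○○○○[○]●●●●●●…
step 9: q2 h=13  …○○○○○○[○]●●●●●●…
step 10: q2 h=12  …○○○○○○[○]●●●●●●…
step 11: q2 h=11  …○○○○○○[○]●●●●●●…
step 12: q2 h=10  …○○○○○○[○]●●●●●●…
step 13: q2 h= 9  …○○○○○○[○]●●●●●●…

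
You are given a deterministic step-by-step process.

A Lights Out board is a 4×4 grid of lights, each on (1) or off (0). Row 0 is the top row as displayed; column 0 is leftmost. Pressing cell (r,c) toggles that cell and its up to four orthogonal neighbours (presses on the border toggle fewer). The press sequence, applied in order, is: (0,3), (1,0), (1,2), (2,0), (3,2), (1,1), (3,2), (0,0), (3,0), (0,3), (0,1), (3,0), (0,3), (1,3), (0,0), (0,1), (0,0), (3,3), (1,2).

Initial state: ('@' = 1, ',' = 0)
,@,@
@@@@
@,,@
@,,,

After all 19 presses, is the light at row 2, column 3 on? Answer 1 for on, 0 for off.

k=0  ,@,@
@@@@
@,,@
@,,,
k=1  ,@@,
@@@,
@,,@
@,,,
k=2  @@@,
,,@,
,,,@
@,,,
k=3  @@,,
,@,@
,,@@
@,,,
k=4  @@,,
@@,@
@@@@
,,,,
k=5  @@,,
@@,@
@@,@
,@@@
k=6  @,,,
,,@@
@,,@
,@@@
k=7  @,,,
,,@@
@,@@
,,,,
k=8  ,@,,
@,@@
@,@@
,,,,
k=9  ,@,,
@,@@
,,@@
@@,,
k=10  ,@@@
@,@,
,,@@
@@,,
k=11  @,,@
@@@,
,,@@
@@,,
k=12  @,,@
@@@,
@,@@
,,,,
k=13  @,@,
@@@@
@,@@
,,,,
k=14  @,@@
@@,,
@,@,
,,,,
k=15  ,@@@
,@,,
@,@,
,,,,
k=16  @,,@
,,,,
@,@,
,,,,
k=17  ,@,@
@,,,
@,@,
,,,,
k=18  ,@,@
@,,,
@,@@
,,@@
k=19  ,@@@
@@@@
@,,@
,,@@

1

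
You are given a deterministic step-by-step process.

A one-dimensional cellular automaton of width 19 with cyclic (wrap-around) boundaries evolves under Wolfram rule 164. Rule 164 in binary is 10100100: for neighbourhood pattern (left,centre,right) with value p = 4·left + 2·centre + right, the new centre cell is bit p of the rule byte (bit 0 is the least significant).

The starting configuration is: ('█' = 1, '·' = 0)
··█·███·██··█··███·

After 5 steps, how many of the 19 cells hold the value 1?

2

k=0  ··█·███·██··█··███·
k=1  ··██·█·█····█···█··
k=2  ····████····█···█··
k=3  ·····██·····█···█··
k=4  ············█···█··
k=5  ············█···█··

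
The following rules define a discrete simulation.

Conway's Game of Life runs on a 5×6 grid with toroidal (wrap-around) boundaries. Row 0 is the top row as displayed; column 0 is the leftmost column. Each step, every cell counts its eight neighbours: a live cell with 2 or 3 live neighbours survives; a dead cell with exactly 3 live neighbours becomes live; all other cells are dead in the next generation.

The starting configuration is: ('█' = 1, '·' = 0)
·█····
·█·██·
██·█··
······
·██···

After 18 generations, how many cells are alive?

gen 0: ·█····
·█·██·
██·█··
······
·██···
gen 1: ██·█··
·█·██·
██·██·
█·····
·██···
gen 2: █··██·
······
██·██·
█··█·█
··█···
gen 3: ···█··
███···
█████·
█··█·█
███···
gen 4: ···█··
█···██
····█·
······
██████
gen 5: ······
···███
····█·
███···
██████
gen 6: ·█····
···███
███·█·
······
···███
gen 7: █·█···
···███
███·█·
███···
····█·
gen 8: ······
····█·
····█·
█·█···
█·██·█
gen 9: ···███
······
···█·█
█·█·█·
█·██·█
gen 10: █·██·█
···█·█
···███
█·█···
█·█···
gen 11: █·██·█
······
█·██·█
█·█·█·
█·█···
gen 12: █·██·█
······
█·████
█·█·█·
█·█·█·
gen 13: █·████
······
█·█·█·
█·█···
█·█·█·
gen 14: █·█·█·
█·█···
···█·█
█·█···
█·█·█·
gen 15: █·█···
█·█·█·
█·██·█
█·█·█·
█·█···
gen 16: █·█···
█·█·█·
█·█···
█·█·█·
█·█···
gen 17: █·█···
█·█···
█·█···
█·█···
█·█···
gen 18: █·██·█
█·██·█
█·██·█
█·██·█
█·██·█

20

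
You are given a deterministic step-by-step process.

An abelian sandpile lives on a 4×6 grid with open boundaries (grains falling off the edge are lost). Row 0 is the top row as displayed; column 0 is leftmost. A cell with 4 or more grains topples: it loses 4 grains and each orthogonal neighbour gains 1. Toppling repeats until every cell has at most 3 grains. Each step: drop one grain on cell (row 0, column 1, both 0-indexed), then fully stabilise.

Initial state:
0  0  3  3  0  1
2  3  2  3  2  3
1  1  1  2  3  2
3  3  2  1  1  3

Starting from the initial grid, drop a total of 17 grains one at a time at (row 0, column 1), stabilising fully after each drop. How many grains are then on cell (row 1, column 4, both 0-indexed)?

3

[0] 0  0  3  3  0  1
2  3  2  3  2  3
1  1  1  2  3  2
3  3  2  1  1  3
[1] 0  1  3  3  0  1
2  3  2  3  2  3
1  1  1  2  3  2
3  3  2  1  1  3
[2] 0  2  3  3  0  1
2  3  2  3  2  3
1  1  1  2  3  2
3  3  2  1  1  3
[3] 0  3  3  3  0  1
2  3  2  3  2  3
1  1  1  2  3  2
3  3  2  1  1  3
[4] 1  2  2  1  1  1
3  1  1  1  3  3
1  2  2  3  3  2
3  3  2  1  1  3
[5] 1  3  2  1  1  1
3  1  1  1  3  3
1  2  2  3  3  2
3  3  2  1  1  3
[6] 2  0  3  1  1  1
3  2  1  1  3  3
1  2  2  3  3  2
3  3  2  1  1  3
[7] 2  1  3  1  1  1
3  2  1  1  3  3
1  2  2  3  3  2
3  3  2  1  1  3
[8] 2  2  3  1  1  1
3  2  1  1  3  3
1  2  2  3  3  2
3  3  2  1  1  3
[9] 2  3  3  1  1  1
3  2  1  1  3  3
1  2  2  3  3  2
3  3  2  1  1  3
[10] 3  1  0  2  1  1
3  3  2  1  3  3
1  2  2  3  3  2
3  3  2  1  1  3
[11] 3  2  0  2  1  1
3  3  2  1  3  3
1  2  2  3  3  2
3  3  2  1  1  3
[12] 3  3  0  2  1  1
3  3  2  1  3  3
1  2  2  3  3  2
3  3  2  1  1  3
[13] 1  2  1  2  1  1
1  1  3  1  3  3
2  3  2  3  3  2
3  3  2  1  1  3
[14] 1  3  1  2  1  1
1  1  3  1  3  3
2  3  2  3  3  2
3  3  2  1  1  3
[15] 2  0  2  2  1  1
1  2  3  1  3  3
2  3  2  3  3  2
3  3  2  1  1  3
[16] 2  1  2  2  1  1
1  2  3  1  3  3
2  3  2  3  3  2
3  3  2  1  1  3
[17] 2  2  2  2  1  1
1  2  3  1  3  3
2  3  2  3  3  2
3  3  2  1  1  3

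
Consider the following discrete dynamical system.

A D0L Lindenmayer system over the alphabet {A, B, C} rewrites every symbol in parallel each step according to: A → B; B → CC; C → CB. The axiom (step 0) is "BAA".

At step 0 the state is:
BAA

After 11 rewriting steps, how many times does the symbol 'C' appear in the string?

2730

gen 0: BAA
gen 1: CCBB
gen 2: CBCBCCCC
gen 3: CBCCCBCCCBCBCBCB
gen 4: CBCCCBCBCBCCCBCBCBCCCBCCCBCCCBCC
gen 5: CBCCCBCBCBCCCBCCCBCCCBCBCBCCCBCCCBCCCBCBCBCCCBCBCBCCCBCBCBCCCBCB
gen 6: CBCCCBCBCBCCCBCCCBCCCBCBCBCCCBCBCBCCCBCBCBCCCBCCCBCCCBCBCB…CBCBCCCBCCCBCCCBCBCBCCCBCCCBCCCBCBCBCCCBCCCBCCCBCBCBCCCBCC  (len 128)
gen 7: CBCCCBCBCBCCCBCCCBCCCBCBCBCCCBCBCBCCCBCBCBCCCBCCCBCCCBCBCB…CBCBCCCBCCCBCCCBCBCBCCCBCBCBCCCBCBCBCCCBCCCBCCCBCBCBCCCBCB  (len 256)
gen 8: CBCCCBCBCBCCCBCCCBCCCBCBCBCCCBCBCBCCCBCBCBCCCBCCCBCCCBCBCB…CBCBCCCBCCCBCCCBCBCBCCCBCBCBCCCBCBCBCCCBCCCBCCCBCBCBCCCBCC  (len 512)
gen 9: CBCCCBCBCBCCCBCCCBCCCBCBCBCCCBCBCBCCCBCBCBCCCBCCCBCCCBCBCB…CBCBCCCBCCCBCCCBCBCBCCCBCBCBCCCBCBCBCCCBCCCBCCCBCBCBCCCBCB  (len 1024)
gen 10: CBCCCBCBCBCCCBCCCBCCCBCBCBCCCBCBCBCCCBCBCBCCCBCCCBCCCBCBCB…CBCBCCCBCCCBCCCBCBCBCCCBCBCBCCCBCBCBCCCBCCCBCCCBCBCBCCCBCC  (len 2048)
gen 11: CBCCCBCBCBCCCBCCCBCCCBCBCBCCCBCBCBCCCBCBCBCCCBCCCBCCCBCBCB…CBCBCCCBCCCBCCCBCBCBCCCBCBCBCCCBCBCBCCCBCCCBCCCBCBCBCCCBCB  (len 4096)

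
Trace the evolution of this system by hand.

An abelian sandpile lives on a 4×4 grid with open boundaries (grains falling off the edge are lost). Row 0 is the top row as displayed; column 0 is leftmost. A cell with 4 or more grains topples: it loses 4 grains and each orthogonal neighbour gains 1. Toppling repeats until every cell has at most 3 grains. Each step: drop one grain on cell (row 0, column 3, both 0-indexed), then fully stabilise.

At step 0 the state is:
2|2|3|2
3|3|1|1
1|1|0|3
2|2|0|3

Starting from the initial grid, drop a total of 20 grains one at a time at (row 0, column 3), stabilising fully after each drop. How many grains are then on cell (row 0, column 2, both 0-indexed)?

3

0) 2|2|3|2
3|3|1|1
1|1|0|3
2|2|0|3
1) 2|2|3|3
3|3|1|1
1|1|0|3
2|2|0|3
2) 2|3|0|1
3|3|2|2
1|1|0|3
2|2|0|3
3) 2|3|0|2
3|3|2|2
1|1|0|3
2|2|0|3
4) 2|3|0|3
3|3|2|2
1|1|0|3
2|2|0|3
5) 2|3|1|0
3|3|2|3
1|1|0|3
2|2|0|3
6) 2|3|1|1
3|3|2|3
1|1|0|3
2|2|0|3
7) 2|3|1|2
3|3|2|3
1|1|0|3
2|2|0|3
8) 2|3|1|3
3|3|2|3
1|1|0|3
2|2|0|3
9) 2|3|2|1
3|3|3|1
1|1|1|1
2|2|1|0
10) 2|3|2|2
3|3|3|1
1|1|1|1
2|2|1|0
11) 2|3|2|3
3|3|3|1
1|1|1|1
2|2|1|0
12) 2|3|3|0
3|3|3|2
1|1|1|1
2|2|1|0
13) 2|3|3|1
3|3|3|2
1|1|1|1
2|2|1|0
14) 2|3|3|2
3|3|3|2
1|1|1|1
2|2|1|0
15) 2|3|3|3
3|3|3|2
1|1|1|1
2|2|1|0
16) 0|2|2|2
1|2|2|0
2|2|2|2
2|2|1|0
17) 0|2|2|3
1|2|2|0
2|2|2|2
2|2|1|0
18) 0|2|3|0
1|2|2|1
2|2|2|2
2|2|1|0
19) 0|2|3|1
1|2|2|1
2|2|2|2
2|2|1|0
20) 0|2|3|2
1|2|2|1
2|2|2|2
2|2|1|0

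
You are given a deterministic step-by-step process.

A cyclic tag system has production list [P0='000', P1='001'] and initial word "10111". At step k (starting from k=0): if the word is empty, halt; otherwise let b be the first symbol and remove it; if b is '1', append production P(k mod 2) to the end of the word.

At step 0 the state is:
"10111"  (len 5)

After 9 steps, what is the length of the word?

step 0: "10111"  (len 5)
step 1: "0111000"  (len 7)
step 2: "111000"  (len 6)
step 3: "11000000"  (len 8)
step 4: "1000000001"  (len 10)
step 5: "000000001000"  (len 12)
step 6: "00000001000"  (len 11)
step 7: "0000001000"  (len 10)
step 8: "000001000"  (len 9)
step 9: "00001000"  (len 8)

8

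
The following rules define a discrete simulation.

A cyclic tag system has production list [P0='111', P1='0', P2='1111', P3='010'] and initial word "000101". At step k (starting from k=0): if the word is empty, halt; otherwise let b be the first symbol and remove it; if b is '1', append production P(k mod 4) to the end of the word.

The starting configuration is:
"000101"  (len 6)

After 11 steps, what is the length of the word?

2

[0] "000101"  (len 6)
[1] "00101"  (len 5)
[2] "0101"  (len 4)
[3] "101"  (len 3)
[4] "01010"  (len 5)
[5] "1010"  (len 4)
[6] "0100"  (len 4)
[7] "100"  (len 3)
[8] "00010"  (len 5)
[9] "0010"  (len 4)
[10] "010"  (len 3)
[11] "10"  (len 2)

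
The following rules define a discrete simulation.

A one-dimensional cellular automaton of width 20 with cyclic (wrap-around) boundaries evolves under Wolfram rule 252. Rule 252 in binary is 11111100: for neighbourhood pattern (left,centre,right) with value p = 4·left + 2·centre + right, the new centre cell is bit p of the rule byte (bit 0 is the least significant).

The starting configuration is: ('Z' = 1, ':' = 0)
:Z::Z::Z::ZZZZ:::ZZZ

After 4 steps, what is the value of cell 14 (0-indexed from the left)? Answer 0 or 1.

1

t=0: :Z::Z::Z::ZZZZ:::ZZZ
t=1: ZZZ:ZZ:ZZ:ZZZZZ::ZZZ
t=2: ZZZZZZZZZZZZZZZZ:ZZZ
t=3: ZZZZZZZZZZZZZZZZZZZZ
t=4: ZZZZZZZZZZZZZZZZZZZZ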